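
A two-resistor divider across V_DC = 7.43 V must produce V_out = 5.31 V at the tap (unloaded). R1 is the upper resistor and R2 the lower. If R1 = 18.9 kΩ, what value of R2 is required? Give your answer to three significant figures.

Required fraction k = V_out/V_DC = 0.7147.
R2 = R1 · 0.7147/(1 − 0.7147) = 47.34 kΩ.

R2 ≈ 47.3 kΩ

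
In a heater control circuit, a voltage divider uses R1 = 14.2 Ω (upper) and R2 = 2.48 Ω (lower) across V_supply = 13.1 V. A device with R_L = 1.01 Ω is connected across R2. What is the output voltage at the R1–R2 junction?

V_out ≈ 0.630 V

First combine the lower leg with the load: R2 ‖ R_L = 0.7177 Ω.
Now apply the divider: V_out = 13.1 × 0.04811 = 0.6303 V.
(Unloaded it would be 1.95 V; the load pulls it down.)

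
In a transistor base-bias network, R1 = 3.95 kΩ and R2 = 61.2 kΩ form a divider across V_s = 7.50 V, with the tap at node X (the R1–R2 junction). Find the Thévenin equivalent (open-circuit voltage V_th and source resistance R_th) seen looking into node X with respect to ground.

V_th ≈ 7.05 V, R_th ≈ 3.71 kΩ

With X open, the divider is unloaded: V_th = 7.50 × 61.2/65.15 = 7.045 V.
With V_s suppressed (replaced by a short), R_th = R1 ‖ R2 = (3.950 × 61.2)/(3.950 + 61.2) = 3.711 kΩ.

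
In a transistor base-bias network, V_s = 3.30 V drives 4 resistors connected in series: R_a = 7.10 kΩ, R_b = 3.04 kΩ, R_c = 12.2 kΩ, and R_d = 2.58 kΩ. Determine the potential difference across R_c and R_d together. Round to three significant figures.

V ≈ 1.96 V

Series total: ΣR = 7.10 + 3.04 + 12.2 + 2.58 = 24.92 kΩ.
R_{R_c..R_d} = 12.2 + 2.58 = 14.78 kΩ.
V = V_s · R/ΣR = 3.30 × 0.5931 = 1.957 V.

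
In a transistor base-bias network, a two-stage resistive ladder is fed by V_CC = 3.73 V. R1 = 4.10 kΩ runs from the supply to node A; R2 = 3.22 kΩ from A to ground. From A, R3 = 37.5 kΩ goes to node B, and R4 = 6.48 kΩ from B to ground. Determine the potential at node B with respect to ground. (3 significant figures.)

V_B ≈ 0.232 V

Node A sees R2 in parallel with the series input of stage 2, R3 + R4 = 43.98 kΩ.
R2 ‖ (R3+R4) = 3.000 kΩ.
First divider: V_A = V_CC · 3.000/(4.10 + 3.000) = 1.576 V.
Stage 2 is unloaded, so V_B = V_A · R4/(R3+R4) = 1.576 × 6.48/43.98 = 0.2322 V.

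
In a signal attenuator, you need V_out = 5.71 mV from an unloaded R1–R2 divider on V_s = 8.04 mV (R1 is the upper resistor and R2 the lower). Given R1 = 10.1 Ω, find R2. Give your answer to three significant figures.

R2 ≈ 24.8 Ω

The divider ratio is R2/(R1+R2) = 5.71/8.04 = 0.7102.
R2 = R1 · 0.7102/(1 − 0.7102) = 24.75 Ω.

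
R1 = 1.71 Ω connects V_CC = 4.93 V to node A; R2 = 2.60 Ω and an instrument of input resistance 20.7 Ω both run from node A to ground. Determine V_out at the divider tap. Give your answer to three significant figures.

V_out ≈ 2.83 V

First combine the lower leg with the load: R2 ‖ R_L = 2.310 Ω.
Now apply the divider: V_out = 4.93 × 0.5746 = 2.833 V.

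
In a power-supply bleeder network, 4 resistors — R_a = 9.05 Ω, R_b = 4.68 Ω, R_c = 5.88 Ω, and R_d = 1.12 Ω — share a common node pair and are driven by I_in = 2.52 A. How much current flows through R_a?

Conductances: ΣG = 1/9.05 + 1/4.68 + 1/5.88 + 1/1.12 = 1.387 (1/Ω).
Current divider: I(R_a) = I_in · G_k/ΣG = 2.52 × (0.1105/1.387) = 2.52 × 0.07966 = 0.2007 A.

I ≈ 0.201 A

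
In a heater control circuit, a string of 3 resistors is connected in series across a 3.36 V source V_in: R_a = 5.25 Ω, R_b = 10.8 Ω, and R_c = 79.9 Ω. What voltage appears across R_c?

Series total: ΣR = 5.25 + 10.8 + 79.9 = 95.95 Ω.
By the voltage-divider rule, V = 3.36 × 79.90/95.95 = 2.798 V.

V ≈ 2.80 V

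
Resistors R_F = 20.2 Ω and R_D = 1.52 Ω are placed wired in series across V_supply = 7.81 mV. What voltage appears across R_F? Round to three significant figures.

V ≈ 7.26 mV

Series total: ΣR = 20.2 + 1.52 = 21.72 Ω.
By the voltage-divider rule, V = 7.81 × 20.20/21.72 = 7.263 mV.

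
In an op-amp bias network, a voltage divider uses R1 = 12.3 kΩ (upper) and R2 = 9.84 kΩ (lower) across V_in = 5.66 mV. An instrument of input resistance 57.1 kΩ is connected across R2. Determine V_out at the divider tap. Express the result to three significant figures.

First combine the lower leg with the load: R2 ‖ R_L = 8.394 kΩ.
Voltage divider with the loaded lower leg: V_out = 5.66 × 8.394/(12.3 + 8.394) = 5.66 × 0.4056 = 2.296 mV.
(Unloaded it would be 2.52 mV; the load pulls it down.)

V_out ≈ 2.30 mV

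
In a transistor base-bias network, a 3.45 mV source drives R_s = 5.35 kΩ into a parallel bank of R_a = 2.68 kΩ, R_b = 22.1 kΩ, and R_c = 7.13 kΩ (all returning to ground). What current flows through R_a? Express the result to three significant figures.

I ≈ 0.323 µA

Equivalent of the parallel group: R_p = 1.790 kΩ.
Node voltage V_A = V_CC · R_p/(R_s + R_p) = 3.45 × 0.2507 = 0.8649 mV.
I(R_a) = V_A / R_a = 0.8649/2.68 = 0.3227 µA.
(Equivalently: I_total = 0.4832 µA, then current-divider fraction G_k/ΣG = 0.6679.)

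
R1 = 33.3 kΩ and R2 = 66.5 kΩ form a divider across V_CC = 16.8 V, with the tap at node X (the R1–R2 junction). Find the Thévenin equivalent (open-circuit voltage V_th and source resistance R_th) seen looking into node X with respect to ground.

V_th ≈ 11.2 V, R_th ≈ 22.2 kΩ

Open-circuit (no load on X): V_th = V_CC · R2/(R1 + R2) = 16.8 × 66.5/(33.30 + 66.5) = 11.19 V.
Looking into X with the source shorted: R_th = R1·R2/(R1+R2) = 33.30 × 66.5/99.80 = 22.19 kΩ.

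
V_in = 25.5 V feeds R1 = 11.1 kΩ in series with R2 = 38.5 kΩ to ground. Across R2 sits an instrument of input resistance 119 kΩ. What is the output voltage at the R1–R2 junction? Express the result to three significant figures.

V_out ≈ 18.5 V

The load sits in parallel with R2, giving an effective lower resistance R2' = R2·R_L/(R2+R_L) = 29.09 kΩ.
Voltage divider with the loaded lower leg: V_out = 25.5 × 29.09/(11.1 + 29.09) = 25.5 × 0.7238 = 18.46 V.
(Unloaded it would be 19.8 V; the load pulls it down.)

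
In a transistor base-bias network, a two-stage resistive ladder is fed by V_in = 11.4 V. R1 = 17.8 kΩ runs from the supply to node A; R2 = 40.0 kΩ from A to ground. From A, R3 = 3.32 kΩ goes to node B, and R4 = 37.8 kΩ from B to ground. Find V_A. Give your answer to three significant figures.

Node A sees R2 in parallel with the series input of stage 2, R3 + R4 = 41.12 kΩ.
R2 ‖ (R3+R4) = 20.28 kΩ.
First divider: V_A = V_in · 20.28/(17.8 + 20.28) = 6.071 V.

V_A ≈ 6.07 V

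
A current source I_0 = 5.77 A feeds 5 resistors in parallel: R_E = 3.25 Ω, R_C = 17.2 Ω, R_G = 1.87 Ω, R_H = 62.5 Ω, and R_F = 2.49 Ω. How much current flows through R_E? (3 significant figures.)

I ≈ 1.35 A

Conductances: ΣG = 1/3.25 + 1/17.2 + 1/1.87 + 1/62.5 + 1/2.49 = 1.318 (1/Ω).
R_E takes the fraction G_k/ΣG = 0.3077/1.318 = 0.2334, so I = 5.77 × 0.2334 = 1.347 A.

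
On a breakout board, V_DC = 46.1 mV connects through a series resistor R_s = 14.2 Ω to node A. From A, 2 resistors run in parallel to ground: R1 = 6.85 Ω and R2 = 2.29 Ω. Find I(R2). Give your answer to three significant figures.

I ≈ 2.17 mA

Parallel bank: R_p = 1/(1/6.85 + 1/2.29) = 1.716 Ω.
V_A = 46.1 × 1.716/15.92 = 4.971 mV.
Branch current I = V_A/R2 = 4.971/2.29 = 2.171 mA.
(Check via current divider: I_total = 2.896 mA; share G_k/ΣG = 0.7495 → same result.)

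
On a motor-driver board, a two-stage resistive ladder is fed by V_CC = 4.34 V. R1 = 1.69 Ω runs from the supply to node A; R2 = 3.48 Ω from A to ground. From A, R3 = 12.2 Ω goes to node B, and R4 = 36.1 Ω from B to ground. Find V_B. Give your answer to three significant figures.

V_B ≈ 2.13 V

Looking into the second stage from A: R3 + R4 = 48.30 Ω appears in parallel with R2.
Effective lower resistance at A: R2 ‖ 48.30 = 3.246 Ω.
V_A = 4.34 × 3.246/(1.69 + 3.246) = 2.854 V.
V_B = V_A × 0.7474 = 2.133 V.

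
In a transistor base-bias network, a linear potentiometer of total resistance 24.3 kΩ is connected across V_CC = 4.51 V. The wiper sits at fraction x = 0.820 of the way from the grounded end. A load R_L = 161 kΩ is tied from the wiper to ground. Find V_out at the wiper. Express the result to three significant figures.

Lower segment x·R_p = 19.93 kΩ; upper segment (1−x)·R_p = 4.374 kΩ.
(x·R_p) ‖ R_L = 17.73 kΩ.
Then V_out = V_CC · 17.73/(4.374 + 17.73) = 3.618 V.

V_out ≈ 3.62 V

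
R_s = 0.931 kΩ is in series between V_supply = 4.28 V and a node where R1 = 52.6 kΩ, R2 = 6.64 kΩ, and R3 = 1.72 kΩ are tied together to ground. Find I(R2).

I ≈ 0.379 mA

Parallel bank: R_p = 1/(1/52.6 + 1/6.64 + 1/1.72) = 1.332 kΩ.
V_A by voltage divider: V_A = 4.28 × 1.332/(0.931 + 1.332) = 2.519 V.
I(R2) = V_A / R2 = 2.519/6.64 = 0.3793 mA.
(Check via current divider: I_total = 1.892 mA; share G_k/ΣG = 0.2005 → same result.)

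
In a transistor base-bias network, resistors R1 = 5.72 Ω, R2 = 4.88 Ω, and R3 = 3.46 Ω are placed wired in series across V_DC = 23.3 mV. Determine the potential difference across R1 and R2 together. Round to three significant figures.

Series total: ΣR = 5.72 + 4.88 + 3.46 = 14.06 Ω.
R_{R1..R2} = 5.72 + 4.88 = 10.60 Ω.
Voltage divider: V = V_DC · (10.60 / 14.06) = 23.3 × 0.7539 = 17.57 mV.

V ≈ 17.6 mV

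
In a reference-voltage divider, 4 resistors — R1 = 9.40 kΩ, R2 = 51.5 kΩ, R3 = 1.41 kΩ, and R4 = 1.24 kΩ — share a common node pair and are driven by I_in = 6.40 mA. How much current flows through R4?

I ≈ 3.14 mA

Total conductance ΣG = 1/9.40 + 1/51.5 + 1/1.41 + 1/1.24 = 1.641 (units of 1/kΩ).
R4 takes the fraction G_k/ΣG = 0.8065/1.641 = 0.4913, so I = 6.40 × 0.4913 = 3.144 mA.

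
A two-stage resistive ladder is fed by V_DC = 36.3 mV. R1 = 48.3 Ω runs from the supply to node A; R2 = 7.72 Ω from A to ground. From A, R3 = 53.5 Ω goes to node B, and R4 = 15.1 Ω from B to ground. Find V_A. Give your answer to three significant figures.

V_A ≈ 4.56 mV

The second stage (R3 + R4 = 68.60 Ω) loads node A in parallel with R2.
R2 ‖ (R3+R4) = 6.939 Ω.
So V_A = 36.3 × 0.1256 = 4.560 mV.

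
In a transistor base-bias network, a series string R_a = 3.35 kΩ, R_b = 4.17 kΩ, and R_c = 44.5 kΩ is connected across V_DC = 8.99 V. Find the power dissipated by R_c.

P ≈ 1.33 mW

The common current is I = 8.99/52.02 = 0.1728 mA.
V(R_c) = I·R = 7.690 V; P = V·I = 7.690 × 0.1728 = 1.329 mW.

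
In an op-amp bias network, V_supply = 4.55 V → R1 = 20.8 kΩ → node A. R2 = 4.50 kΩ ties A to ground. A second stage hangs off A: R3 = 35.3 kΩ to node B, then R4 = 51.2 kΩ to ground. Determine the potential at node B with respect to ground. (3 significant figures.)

V_B ≈ 0.459 V

Node A sees R2 in parallel with the series input of stage 2, R3 + R4 = 86.50 kΩ.
R2 ‖ (R3+R4) = 4.277 kΩ.
First divider: V_A = V_supply · 4.277/(20.8 + 4.277) = 0.7761 V.
Stage 2 is unloaded, so V_B = V_A · R4/(R3+R4) = 0.7761 × 51.2/86.50 = 0.4594 V.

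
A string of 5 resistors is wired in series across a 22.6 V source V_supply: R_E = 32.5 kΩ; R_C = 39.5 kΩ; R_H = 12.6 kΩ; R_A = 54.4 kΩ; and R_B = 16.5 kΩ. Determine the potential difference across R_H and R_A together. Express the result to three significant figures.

V ≈ 9.74 V

Total series resistance ΣR = 32.5 + 39.5 + 12.6 + 54.4 + 16.5 = 155.5 kΩ.
R_{R_H..R_A} = 12.6 + 54.4 = 67.00 kΩ.
By the voltage-divider rule, V = 22.6 × 67.00/155.5 = 9.738 V.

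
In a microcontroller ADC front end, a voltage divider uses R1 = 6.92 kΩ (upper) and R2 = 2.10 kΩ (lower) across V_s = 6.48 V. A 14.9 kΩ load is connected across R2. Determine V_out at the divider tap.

The load sits in parallel with R2, giving an effective lower resistance R2' = R2·R_L/(R2+R_L) = 1.841 kΩ.
Now apply the divider: V_out = 6.48 × 0.2101 = 1.361 V.

V_out ≈ 1.36 V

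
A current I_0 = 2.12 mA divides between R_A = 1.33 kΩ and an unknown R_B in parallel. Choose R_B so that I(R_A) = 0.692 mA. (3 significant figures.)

R_B ≈ 0.645 kΩ

Two-branch current divider: I_A = I_0 · R_B/(R_A + R_B).
With f = 0.3264, R_B = R_A · f/(1−f) = 1.33 × 0.4846 = 0.6445 kΩ.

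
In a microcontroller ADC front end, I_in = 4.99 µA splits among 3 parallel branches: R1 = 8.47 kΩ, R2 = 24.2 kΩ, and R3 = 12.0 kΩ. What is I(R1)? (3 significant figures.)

I ≈ 2.43 µA

Conductances: ΣG = 1/8.47 + 1/24.2 + 1/12.0 = 0.2427 (1/kΩ).
By the current-divider rule, I = I_in · G_k/ΣG = 4.99 × 0.4864 = 2.427 µA.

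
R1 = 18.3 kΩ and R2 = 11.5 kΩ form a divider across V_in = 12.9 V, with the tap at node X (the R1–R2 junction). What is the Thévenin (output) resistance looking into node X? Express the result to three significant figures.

R_th ≈ 7.06 kΩ

Zeroing V_in shorts the top of R1 to ground, so R_th = R1 ‖ R2 = 7.062 kΩ.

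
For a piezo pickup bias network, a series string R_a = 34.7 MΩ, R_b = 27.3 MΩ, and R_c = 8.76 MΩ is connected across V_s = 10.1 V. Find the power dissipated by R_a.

The common current is I = 10.1/70.76 = 0.1427 µA.
P = I²R = 0.02037 × 34.7 = 0.7070 µW.

P ≈ 0.707 µW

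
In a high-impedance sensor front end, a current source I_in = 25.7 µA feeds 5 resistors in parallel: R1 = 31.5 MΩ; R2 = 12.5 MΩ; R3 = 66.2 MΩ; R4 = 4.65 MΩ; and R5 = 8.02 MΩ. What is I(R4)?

Total conductance ΣG = 1/31.5 + 1/12.5 + 1/66.2 + 1/4.65 + 1/8.02 = 0.4666 (units of 1/MΩ).
Current divider: I(R4) = I_in · G_k/ΣG = 25.7 × (0.2151/0.4666) = 25.7 × 0.4609 = 11.85 µA.

I ≈ 11.8 µA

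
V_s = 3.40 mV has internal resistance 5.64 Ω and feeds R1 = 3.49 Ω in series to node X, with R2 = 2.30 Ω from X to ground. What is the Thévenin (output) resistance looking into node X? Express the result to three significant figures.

R_th ≈ 1.84 Ω

R1' = 5.64 + 3.49 = 9.130 Ω (source resistance + R1).
With V_s suppressed (replaced by a short), R_th = R1' ‖ R2 = (9.130 × 2.30)/(9.130 + 2.30) = 1.837 Ω.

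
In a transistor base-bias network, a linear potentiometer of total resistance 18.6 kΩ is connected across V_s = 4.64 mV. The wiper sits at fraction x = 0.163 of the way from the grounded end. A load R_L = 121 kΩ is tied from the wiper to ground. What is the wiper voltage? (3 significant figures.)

V_out ≈ 0.741 mV

Split the track: R_lower = x·R_p = 3.032 kΩ, R_upper = (1−x)·R_p = 15.57 kΩ.
(x·R_p) ‖ R_L = 2.958 kΩ.
Then V_out = V_s · 2.958/(15.57 + 2.958) = 0.7408 mV.
(Unloaded: V_out = x·V_s = 0.756 mV.)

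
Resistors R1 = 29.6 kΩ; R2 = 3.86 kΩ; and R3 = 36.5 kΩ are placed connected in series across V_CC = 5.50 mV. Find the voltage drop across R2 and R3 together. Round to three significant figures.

Total series resistance ΣR = 29.6 + 3.86 + 36.5 = 69.96 kΩ.
R_{R2..R3} = 3.86 + 36.5 = 40.36 kΩ.
Voltage divider: V = V_CC · (40.36 / 69.96) = 5.50 × 0.5769 = 3.173 mV.

V ≈ 3.17 mV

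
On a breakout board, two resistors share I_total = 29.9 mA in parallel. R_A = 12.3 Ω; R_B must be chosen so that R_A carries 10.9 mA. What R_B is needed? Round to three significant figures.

Two-branch current divider: I_A = I_total · R_B/(R_A + R_B).
With f = 0.3645, R_B = R_A · f/(1−f) = 12.3 × 0.5737 = 7.056 Ω.

R_B ≈ 7.06 Ω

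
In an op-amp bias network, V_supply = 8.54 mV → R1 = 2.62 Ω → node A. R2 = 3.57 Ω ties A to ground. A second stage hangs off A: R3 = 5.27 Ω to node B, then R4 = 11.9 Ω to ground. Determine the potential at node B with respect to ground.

V_B ≈ 3.14 mV

The second stage (R3 + R4 = 17.17 Ω) loads node A in parallel with R2.
R2 ‖ (R3+R4) = 2.955 Ω.
So V_A = 8.54 × 0.5301 = 4.527 mV.
Stage 2 is unloaded, so V_B = V_A · R4/(R3+R4) = 4.527 × 11.9/17.17 = 3.137 mV.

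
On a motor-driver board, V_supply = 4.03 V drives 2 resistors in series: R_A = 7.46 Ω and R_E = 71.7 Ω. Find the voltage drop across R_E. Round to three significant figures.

Total series resistance ΣR = 7.46 + 71.7 = 79.16 Ω.
V = V_supply · R/ΣR = 4.03 × 0.9058 = 3.650 V.

V ≈ 3.65 V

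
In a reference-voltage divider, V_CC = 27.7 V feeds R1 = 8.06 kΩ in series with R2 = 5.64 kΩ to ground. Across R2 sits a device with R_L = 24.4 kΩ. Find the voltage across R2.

V_out ≈ 10.0 V

The load sits in parallel with R2, giving an effective lower resistance R2' = R2·R_L/(R2+R_L) = 4.581 kΩ.
Now apply the divider: V_out = 27.7 × 0.3624 = 10.04 V.
(Unloaded it would be 11.4 V; the load pulls it down.)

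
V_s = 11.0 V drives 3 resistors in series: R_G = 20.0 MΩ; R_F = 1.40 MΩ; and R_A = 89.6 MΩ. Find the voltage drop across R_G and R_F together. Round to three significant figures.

V ≈ 2.12 V

ΣR = 20.0 + 1.40 + 89.6 = 111.0 MΩ.
R_{R_G..R_F} = 20.0 + 1.40 = 21.40 MΩ.
Voltage divider: V = V_s · (21.40 / 111.0) = 11.0 × 0.1928 = 2.121 V.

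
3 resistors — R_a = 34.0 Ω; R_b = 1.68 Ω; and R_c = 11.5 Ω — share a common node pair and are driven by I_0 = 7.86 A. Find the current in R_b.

ΣG = 1/34.0 + 1/1.68 + 1/11.5 = 0.7116.
By the current-divider rule, I = I_0 · G_k/ΣG = 7.86 × 0.8365 = 6.575 A.

I ≈ 6.57 A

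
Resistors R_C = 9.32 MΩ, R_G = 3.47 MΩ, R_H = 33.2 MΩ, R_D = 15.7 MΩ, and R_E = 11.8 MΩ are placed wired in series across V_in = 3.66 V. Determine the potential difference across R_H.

Series total: ΣR = 9.32 + 3.47 + 33.2 + 15.7 + 11.8 = 73.49 MΩ.
Voltage divider: V = V_in · (33.20 / 73.49) = 3.66 × 0.4518 = 1.653 V.

V ≈ 1.65 V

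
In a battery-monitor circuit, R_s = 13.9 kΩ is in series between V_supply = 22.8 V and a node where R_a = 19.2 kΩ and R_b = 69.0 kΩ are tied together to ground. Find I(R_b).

Combine the parallel branches: R_p = (1/19.2 + 1/69.0)⁻¹ = 15.02 kΩ.
V_A = 22.8 × 15.02/28.92 = 11.84 V.
I(R_b) = V_A / R_b = 11.84/69.0 = 0.1716 mA.

I ≈ 0.172 mA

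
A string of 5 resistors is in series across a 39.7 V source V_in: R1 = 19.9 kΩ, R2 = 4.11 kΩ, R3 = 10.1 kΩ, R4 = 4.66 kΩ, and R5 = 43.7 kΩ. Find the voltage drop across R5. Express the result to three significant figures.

V ≈ 21.0 V

Total series resistance ΣR = 19.9 + 4.11 + 10.1 + 4.66 + 43.7 = 82.47 kΩ.
Voltage divider: V = V_in · (43.70 / 82.47) = 39.7 × 0.5299 = 21.04 V.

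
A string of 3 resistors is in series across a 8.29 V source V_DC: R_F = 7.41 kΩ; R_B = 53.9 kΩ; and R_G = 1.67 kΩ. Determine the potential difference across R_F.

V ≈ 0.975 V

Total series resistance ΣR = 7.41 + 53.9 + 1.67 = 62.98 kΩ.
Voltage divider: V = V_DC · (7.410 / 62.98) = 8.29 × 0.1177 = 0.9754 V.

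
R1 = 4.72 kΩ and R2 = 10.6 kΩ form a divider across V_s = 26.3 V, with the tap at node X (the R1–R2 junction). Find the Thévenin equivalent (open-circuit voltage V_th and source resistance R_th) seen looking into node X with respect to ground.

V_th ≈ 18.2 V, R_th ≈ 3.27 kΩ

V_th is the unloaded tap voltage: V_s · R2/(R1+R2) = 26.3 × 0.6919 = 18.20 V.
Zeroing V_s shorts the top of R1 to ground, so R_th = R1 ‖ R2 = 3.266 kΩ.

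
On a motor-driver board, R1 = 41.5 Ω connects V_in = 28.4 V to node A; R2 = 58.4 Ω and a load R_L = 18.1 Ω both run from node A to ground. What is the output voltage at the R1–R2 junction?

R2 ‖ R_L = (58.4 × 18.1)/(58.4 + 18.1) = 13.82 Ω.
Now apply the divider: V_out = 28.4 × 0.2498 = 7.094 V.

V_out ≈ 7.09 V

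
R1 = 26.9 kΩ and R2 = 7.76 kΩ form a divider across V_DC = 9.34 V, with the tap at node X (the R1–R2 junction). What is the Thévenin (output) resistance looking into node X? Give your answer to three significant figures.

With V_DC suppressed (replaced by a short), R_th = R1 ‖ R2 = (26.90 × 7.76)/(26.90 + 7.76) = 6.023 kΩ.

R_th ≈ 6.02 kΩ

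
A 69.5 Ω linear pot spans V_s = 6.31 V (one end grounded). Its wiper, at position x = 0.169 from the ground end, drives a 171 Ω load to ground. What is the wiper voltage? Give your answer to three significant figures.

Lower segment x·R_p = 11.75 Ω; upper segment (1−x)·R_p = 57.75 Ω.
(x·R_p) ‖ R_L = 10.99 Ω.
Loaded-divider output: V_out = 6.31 × 0.1599 = 1.009 V.

V_out ≈ 1.01 V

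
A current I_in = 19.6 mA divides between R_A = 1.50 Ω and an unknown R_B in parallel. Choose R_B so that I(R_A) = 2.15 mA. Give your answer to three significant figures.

Two-branch current divider: I_A = I_in · R_B/(R_A + R_B).
2.15/19.6 = R_B/(R_A + R_B) → R_B = R_A · (0.1097)/(1 − 0.1097) = 1.50 × 0.1232 = 0.1848 Ω.

R_B ≈ 0.185 Ω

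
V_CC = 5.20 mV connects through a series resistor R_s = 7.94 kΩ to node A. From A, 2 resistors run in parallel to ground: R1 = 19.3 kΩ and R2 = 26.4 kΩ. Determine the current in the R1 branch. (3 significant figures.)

I ≈ 0.157 µA

Equivalent of the parallel group: R_p = 11.15 kΩ.
V_A by voltage divider: V_A = 5.20 × 11.15/(7.94 + 11.15) = 3.037 mV.
Branch current I = V_A/R1 = 3.037/19.3 = 0.1574 µA.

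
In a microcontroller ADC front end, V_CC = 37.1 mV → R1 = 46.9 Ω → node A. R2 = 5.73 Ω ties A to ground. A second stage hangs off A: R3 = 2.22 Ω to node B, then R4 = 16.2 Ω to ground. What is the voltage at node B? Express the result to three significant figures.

Looking into the second stage from A: R3 + R4 = 18.42 Ω appears in parallel with R2.
R2 ‖ (R3+R4) = 4.370 Ω.
So V_A = 37.1 × 0.08524 = 3.163 mV.
V_B = V_A × 0.8795 = 2.781 mV.

V_B ≈ 2.78 mV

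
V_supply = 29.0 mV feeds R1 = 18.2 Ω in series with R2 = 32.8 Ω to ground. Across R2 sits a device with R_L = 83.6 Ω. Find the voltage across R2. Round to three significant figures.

V_out ≈ 16.4 mV

R2 ‖ R_L = (32.8 × 83.6)/(32.8 + 83.6) = 23.56 Ω.
Then V_out = V_supply · R2'/(R1 + R2') = 29.0 × 23.56/41.76 = 16.36 mV.
(Unloaded it would be 18.7 mV; the load pulls it down.)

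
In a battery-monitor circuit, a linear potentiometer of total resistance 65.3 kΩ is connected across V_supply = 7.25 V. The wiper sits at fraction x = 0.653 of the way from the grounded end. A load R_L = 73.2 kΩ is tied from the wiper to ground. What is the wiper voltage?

Split the track: R_lower = x·R_p = 42.64 kΩ, R_upper = (1−x)·R_p = 22.66 kΩ.
Lower segment in parallel with the load: 42.64 ‖ 73.2 = 26.94 kΩ.
Then V_out = V_supply · 26.94/(22.66 + 26.94) = 3.938 V.

V_out ≈ 3.94 V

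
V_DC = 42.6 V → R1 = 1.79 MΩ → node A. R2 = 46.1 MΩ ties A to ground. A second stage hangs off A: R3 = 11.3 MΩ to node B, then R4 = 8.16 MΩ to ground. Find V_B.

The second stage (R3 + R4 = 19.46 MΩ) loads node A in parallel with R2.
Effective lower resistance at A: R2 ‖ 19.46 = 13.68 MΩ.
First divider: V_A = V_DC · 13.68/(1.79 + 13.68) = 37.67 V.
Stage 2 is unloaded, so V_B = V_A · R4/(R3+R4) = 37.67 × 8.16/19.46 = 15.80 V.

V_B ≈ 15.8 V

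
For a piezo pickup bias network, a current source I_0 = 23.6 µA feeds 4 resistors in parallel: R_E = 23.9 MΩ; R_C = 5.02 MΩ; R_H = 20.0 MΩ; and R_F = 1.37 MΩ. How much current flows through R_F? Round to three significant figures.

Total conductance ΣG = 1/23.9 + 1/5.02 + 1/20.0 + 1/1.37 = 1.021 (units of 1/MΩ).
By the current-divider rule, I = I_0 · G_k/ΣG = 23.6 × 0.7149 = 16.87 µA.

I ≈ 16.9 µA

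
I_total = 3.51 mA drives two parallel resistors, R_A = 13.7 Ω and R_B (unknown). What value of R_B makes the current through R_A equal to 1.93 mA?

In a two-way split, I_A/I_total = R_B/(R_A + R_B).
With f = 0.5499, R_B = R_A · f/(1−f) = 13.7 × 1.222 = 16.73 Ω.

R_B ≈ 16.7 Ω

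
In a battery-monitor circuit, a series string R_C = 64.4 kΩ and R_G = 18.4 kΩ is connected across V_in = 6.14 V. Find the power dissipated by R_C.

Series current I = V_in/ΣR = 6.14/82.80 = 0.07415 mA.
P(R_C) = I²·R_C = (0.07415)² × 64.4 = 0.3541 mW.

P ≈ 0.354 mW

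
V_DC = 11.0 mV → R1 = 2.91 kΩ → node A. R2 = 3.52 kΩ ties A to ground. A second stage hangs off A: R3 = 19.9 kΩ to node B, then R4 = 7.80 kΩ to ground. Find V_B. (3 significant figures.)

V_B ≈ 1.60 mV

Node A sees R2 in parallel with the series input of stage 2, R3 + R4 = 27.70 kΩ.
Effective lower resistance at A: R2 ‖ 27.70 = 3.123 kΩ.
First divider: V_A = V_DC · 3.123/(2.91 + 3.123) = 5.694 mV.
Stage 2 is unloaded, so V_B = V_A · R4/(R3+R4) = 5.694 × 7.80/27.70 = 1.603 mV.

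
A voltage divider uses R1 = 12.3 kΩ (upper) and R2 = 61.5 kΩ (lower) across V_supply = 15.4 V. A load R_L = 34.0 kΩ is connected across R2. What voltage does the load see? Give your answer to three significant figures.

The load sits in parallel with R2, giving an effective lower resistance R2' = R2·R_L/(R2+R_L) = 21.90 kΩ.
Then V_out = V_supply · R2'/(R1 + R2') = 15.4 × 21.90/34.20 = 9.861 V.

V_out ≈ 9.86 V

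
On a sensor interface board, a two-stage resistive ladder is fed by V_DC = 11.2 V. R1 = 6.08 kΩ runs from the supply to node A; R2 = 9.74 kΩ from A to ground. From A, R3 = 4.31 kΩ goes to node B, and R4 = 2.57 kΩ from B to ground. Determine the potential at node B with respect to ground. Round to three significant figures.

V_B ≈ 1.67 V

The second stage (R3 + R4 = 6.880 kΩ) loads node A in parallel with R2.
Effective lower resistance at A: R2 ‖ 6.880 = 4.032 kΩ.
So V_A = 11.2 × 0.3987 = 4.466 V.
Stage 2 is unloaded, so V_B = V_A · R4/(R3+R4) = 4.466 × 2.57/6.880 = 1.668 V.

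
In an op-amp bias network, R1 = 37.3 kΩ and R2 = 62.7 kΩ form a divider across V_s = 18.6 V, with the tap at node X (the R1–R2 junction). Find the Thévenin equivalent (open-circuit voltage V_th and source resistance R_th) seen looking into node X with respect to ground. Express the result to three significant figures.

V_th ≈ 11.7 V, R_th ≈ 23.4 kΩ

With X open, the divider is unloaded: V_th = 18.6 × 62.7/100.0 = 11.66 V.
Looking into X with the source shorted: R_th = R1·R2/(R1+R2) = 37.30 × 62.7/100.0 = 23.39 kΩ.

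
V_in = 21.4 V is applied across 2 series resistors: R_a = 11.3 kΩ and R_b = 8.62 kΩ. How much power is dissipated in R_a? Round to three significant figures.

P ≈ 13.0 mW

The common current is I = 21.4/19.92 = 1.074 mA.
P(R_a) = I²·R_a = (1.074)² × 11.3 = 13.04 mW.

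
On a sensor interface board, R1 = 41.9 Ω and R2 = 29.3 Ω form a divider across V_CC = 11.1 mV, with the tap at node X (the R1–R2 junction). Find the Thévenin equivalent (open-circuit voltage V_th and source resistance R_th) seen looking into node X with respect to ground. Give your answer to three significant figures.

V_th ≈ 4.57 mV, R_th ≈ 17.2 Ω

With X open, the divider is unloaded: V_th = 11.1 × 29.3/71.20 = 4.568 mV.
Zeroing V_CC shorts the top of R1 to ground, so R_th = R1 ‖ R2 = 17.24 Ω.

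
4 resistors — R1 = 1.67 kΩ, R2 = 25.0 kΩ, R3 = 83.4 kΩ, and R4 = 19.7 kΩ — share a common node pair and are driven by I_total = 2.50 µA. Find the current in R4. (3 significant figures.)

I ≈ 0.181 µA

Total conductance ΣG = 1/1.67 + 1/25.0 + 1/83.4 + 1/19.7 = 0.7016 (units of 1/kΩ).
R4 takes the fraction G_k/ΣG = 0.05076/0.7016 = 0.07236, so I = 2.50 × 0.07236 = 0.1809 µA.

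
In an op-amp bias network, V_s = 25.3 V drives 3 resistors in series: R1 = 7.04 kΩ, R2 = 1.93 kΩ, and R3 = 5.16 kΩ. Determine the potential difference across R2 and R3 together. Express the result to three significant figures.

ΣR = 7.04 + 1.93 + 5.16 = 14.13 kΩ.
R_{R2..R3} = 1.93 + 5.16 = 7.090 kΩ.
By the voltage-divider rule, V = 25.3 × 7.090/14.13 = 12.69 V.

V ≈ 12.7 V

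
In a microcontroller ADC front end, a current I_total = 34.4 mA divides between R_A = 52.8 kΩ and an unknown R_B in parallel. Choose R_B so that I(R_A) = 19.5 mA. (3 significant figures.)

R_B ≈ 69.1 kΩ

The fraction through R_A equals R_B/(R_A+R_B).
With f = 0.5669, R_B = R_A · f/(1−f) = 52.8 × 1.309 = 69.10 kΩ.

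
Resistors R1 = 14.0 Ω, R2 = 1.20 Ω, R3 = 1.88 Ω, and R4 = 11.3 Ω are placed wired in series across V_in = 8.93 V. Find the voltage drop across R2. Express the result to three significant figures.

V ≈ 0.378 V

ΣR = 14.0 + 1.20 + 1.88 + 11.3 = 28.38 Ω.
V = V_in · R/ΣR = 8.93 × 0.04228 = 0.3776 V.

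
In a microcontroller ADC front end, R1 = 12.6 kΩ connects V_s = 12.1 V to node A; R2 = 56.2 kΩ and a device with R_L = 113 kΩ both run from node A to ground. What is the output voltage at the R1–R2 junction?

V_out ≈ 9.06 V

First combine the lower leg with the load: R2 ‖ R_L = 37.53 kΩ.
Voltage divider with the loaded lower leg: V_out = 12.1 × 37.53/(12.6 + 37.53) = 12.1 × 0.7487 = 9.059 V.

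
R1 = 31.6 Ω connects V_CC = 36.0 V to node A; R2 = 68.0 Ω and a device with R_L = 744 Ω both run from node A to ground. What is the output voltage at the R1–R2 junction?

R2 ‖ R_L = (68.0 × 744)/(68.0 + 744) = 62.31 Ω.
Now apply the divider: V_out = 36.0 × 0.6635 = 23.89 V.

V_out ≈ 23.9 V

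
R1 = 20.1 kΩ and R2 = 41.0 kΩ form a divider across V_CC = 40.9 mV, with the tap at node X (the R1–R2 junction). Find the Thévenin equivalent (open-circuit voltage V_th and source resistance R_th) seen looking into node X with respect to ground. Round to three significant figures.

V_th ≈ 27.4 mV, R_th ≈ 13.5 kΩ

With X open, the divider is unloaded: V_th = 40.9 × 41.0/61.10 = 27.45 mV.
Zeroing V_CC shorts the top of R1 to ground, so R_th = R1 ‖ R2 = 13.49 kΩ.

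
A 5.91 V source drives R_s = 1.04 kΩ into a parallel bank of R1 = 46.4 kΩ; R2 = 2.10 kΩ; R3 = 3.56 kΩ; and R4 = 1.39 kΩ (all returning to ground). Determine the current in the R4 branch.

Equivalent of the parallel group: R_p = 0.6675 kΩ.
Node voltage V_A = V_in · R_p/(R_s + R_p) = 5.91 × 0.3909 = 2.310 V.
I(R4) = V_A / R4 = 2.310/1.39 = 1.662 mA.
(Check via current divider: I_total = 3.461 mA; share G_k/ΣG = 0.4802 → same result.)

I ≈ 1.66 mA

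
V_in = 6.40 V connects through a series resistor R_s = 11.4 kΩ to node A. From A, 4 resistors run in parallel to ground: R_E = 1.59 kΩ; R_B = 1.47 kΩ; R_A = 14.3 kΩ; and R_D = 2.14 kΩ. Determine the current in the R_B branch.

I ≈ 0.197 mA

Equivalent of the parallel group: R_p = 0.5416 kΩ.
V_A by voltage divider: V_A = 6.40 × 0.5416/(11.4 + 0.5416) = 0.2903 V.
I(R_B) = V_A / R_B = 0.2903/1.47 = 0.1975 mA.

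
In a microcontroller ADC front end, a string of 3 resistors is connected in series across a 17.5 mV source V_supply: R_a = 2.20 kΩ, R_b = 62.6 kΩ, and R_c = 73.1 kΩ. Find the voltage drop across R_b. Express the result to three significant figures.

Total series resistance ΣR = 2.20 + 62.6 + 73.1 = 137.9 kΩ.
Voltage divider: V = V_supply · (62.60 / 137.9) = 17.5 × 0.4540 = 7.944 mV.

V ≈ 7.94 mV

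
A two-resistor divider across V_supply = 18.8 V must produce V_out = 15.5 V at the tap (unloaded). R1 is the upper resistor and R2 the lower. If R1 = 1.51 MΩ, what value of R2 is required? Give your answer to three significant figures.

R2 ≈ 7.09 MΩ

V_out/V_supply = R2/(R1+R2) = 0.8245.
So R2 = R1 · V_out/(V_supply − V_out) = 1.51 × 15.5/(18.8 − 15.5) = 1.51 × 4.697 = 7.092 MΩ.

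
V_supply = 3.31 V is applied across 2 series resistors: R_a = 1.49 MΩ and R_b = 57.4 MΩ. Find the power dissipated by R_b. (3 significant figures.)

ΣR = 58.89 MΩ → I = 3.31/58.89 = 0.05621 µA.
P(R_b) = I²·R_b = (0.05621)² × 57.4 = 0.1813 µW.

P ≈ 0.181 µW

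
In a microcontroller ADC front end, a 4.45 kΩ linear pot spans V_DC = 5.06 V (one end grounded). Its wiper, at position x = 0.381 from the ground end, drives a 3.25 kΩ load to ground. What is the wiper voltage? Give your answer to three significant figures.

The pot divides into 2.755 kΩ above the wiper and 1.695 kΩ below.
(x·R_p) ‖ R_L = 1.114 kΩ.
Loaded-divider output: V_out = 5.06 × 0.2880 = 1.457 V.

V_out ≈ 1.46 V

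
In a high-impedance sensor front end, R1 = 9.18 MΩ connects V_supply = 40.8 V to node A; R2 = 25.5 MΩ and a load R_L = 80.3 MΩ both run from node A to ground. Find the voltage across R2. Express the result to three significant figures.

V_out ≈ 27.7 V

The load sits in parallel with R2, giving an effective lower resistance R2' = R2·R_L/(R2+R_L) = 19.35 MΩ.
Voltage divider with the loaded lower leg: V_out = 40.8 × 19.35/(9.18 + 19.35) = 40.8 × 0.6783 = 27.67 V.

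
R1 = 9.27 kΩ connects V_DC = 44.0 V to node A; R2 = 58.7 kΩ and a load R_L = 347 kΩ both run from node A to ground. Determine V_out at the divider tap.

R2 ‖ R_L = (58.7 × 347)/(58.7 + 347) = 50.21 kΩ.
Voltage divider with the loaded lower leg: V_out = 44.0 × 50.21/(9.27 + 50.21) = 44.0 × 0.8441 = 37.14 V.

V_out ≈ 37.1 V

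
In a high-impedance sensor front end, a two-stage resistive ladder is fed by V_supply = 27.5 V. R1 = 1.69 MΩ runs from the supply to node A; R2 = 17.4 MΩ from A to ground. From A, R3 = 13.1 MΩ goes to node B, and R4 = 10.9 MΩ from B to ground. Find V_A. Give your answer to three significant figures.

The second stage (R3 + R4 = 24.00 MΩ) loads node A in parallel with R2.
Effective lower resistance at A: R2 ‖ 24.00 = 10.09 MΩ.
So V_A = 27.5 × 0.8565 = 23.55 V.

V_A ≈ 23.6 V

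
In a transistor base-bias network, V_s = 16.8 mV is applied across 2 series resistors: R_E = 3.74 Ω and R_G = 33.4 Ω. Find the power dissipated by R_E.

P ≈ 0.765 µW

Series current I = V_s/ΣR = 16.8/37.14 = 0.4523 mA.
P(R_E) = I²·R_E = (0.4523)² × 3.74 = 0.7653 µW.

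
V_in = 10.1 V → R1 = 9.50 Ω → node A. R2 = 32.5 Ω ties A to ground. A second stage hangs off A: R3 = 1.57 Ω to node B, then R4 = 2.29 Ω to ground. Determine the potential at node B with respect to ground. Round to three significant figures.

Looking into the second stage from A: R3 + R4 = 3.860 Ω appears in parallel with R2.
R2 ‖ (R3+R4) = 3.450 Ω.
So V_A = 10.1 × 0.2664 = 2.691 V.
Then the unloaded second divider: V_B = V_A × R4/(R3+R4) = 2.691 × 0.5933 = 1.596 V.

V_B ≈ 1.60 V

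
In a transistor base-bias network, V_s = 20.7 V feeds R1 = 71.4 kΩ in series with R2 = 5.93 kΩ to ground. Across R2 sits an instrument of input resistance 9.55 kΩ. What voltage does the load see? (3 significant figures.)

V_out ≈ 1.01 V

First combine the lower leg with the load: R2 ‖ R_L = 3.658 kΩ.
Then V_out = V_s · R2'/(R1 + R2') = 20.7 × 3.658/75.06 = 1.009 V.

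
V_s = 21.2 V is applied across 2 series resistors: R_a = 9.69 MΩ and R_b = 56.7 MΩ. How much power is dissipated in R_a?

Series current I = V_s/ΣR = 21.2/66.39 = 0.3193 µA.
V(R_a) = I·R = 3.094 V; P = V·I = 3.094 × 0.3193 = 0.9881 µW.

P ≈ 0.988 µW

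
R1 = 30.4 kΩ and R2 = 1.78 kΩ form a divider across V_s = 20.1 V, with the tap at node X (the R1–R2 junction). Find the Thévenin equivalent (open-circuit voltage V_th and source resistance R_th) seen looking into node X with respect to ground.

Open-circuit (no load on X): V_th = V_s · R2/(R1 + R2) = 20.1 × 1.78/(30.40 + 1.78) = 1.112 V.
With V_s suppressed (replaced by a short), R_th = R1 ‖ R2 = (30.40 × 1.78)/(30.40 + 1.78) = 1.682 kΩ.

V_th ≈ 1.11 V, R_th ≈ 1.68 kΩ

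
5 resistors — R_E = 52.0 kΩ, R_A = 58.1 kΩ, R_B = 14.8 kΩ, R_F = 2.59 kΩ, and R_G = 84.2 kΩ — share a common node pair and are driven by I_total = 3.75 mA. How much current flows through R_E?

I ≈ 0.144 mA

Conductances: ΣG = 1/52.0 + 1/58.1 + 1/14.8 + 1/2.59 + 1/84.2 = 0.5020 (1/kΩ).
Current divider: I(R_E) = I_total · G_k/ΣG = 3.75 × (0.01923/0.5020) = 3.75 × 0.03831 = 0.1437 mA.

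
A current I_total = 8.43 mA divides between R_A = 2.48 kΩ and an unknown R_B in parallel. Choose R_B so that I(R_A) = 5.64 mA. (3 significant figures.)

R_B ≈ 5.01 kΩ

Two-branch current divider: I_A = I_total · R_B/(R_A + R_B).
5.64/8.43 = R_B/(R_A + R_B) → R_B = R_A · (0.6690)/(1 − 0.6690) = 2.48 × 2.022 = 5.013 kΩ.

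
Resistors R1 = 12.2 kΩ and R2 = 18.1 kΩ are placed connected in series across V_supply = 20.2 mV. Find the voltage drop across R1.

Series total: ΣR = 12.2 + 18.1 = 30.30 kΩ.
V = V_supply · R/ΣR = 20.2 × 0.4026 = 8.133 mV.

V ≈ 8.13 mV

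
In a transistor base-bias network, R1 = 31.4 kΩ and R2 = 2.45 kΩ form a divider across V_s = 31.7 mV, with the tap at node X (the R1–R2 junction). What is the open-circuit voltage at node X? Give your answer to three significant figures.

V_th ≈ 2.29 mV

With X open, the divider is unloaded: V_th = 31.7 × 2.45/33.85 = 2.294 mV.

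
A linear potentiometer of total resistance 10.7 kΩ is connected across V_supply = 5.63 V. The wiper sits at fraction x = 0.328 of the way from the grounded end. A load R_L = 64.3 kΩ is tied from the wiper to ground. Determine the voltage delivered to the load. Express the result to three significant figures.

V_out ≈ 1.78 V

Split the track: R_lower = x·R_p = 3.510 kΩ, R_upper = (1−x)·R_p = 7.190 kΩ.
R_L loads the lower segment: effective lower R = 3.328 kΩ.
V_out = 5.63 × 3.328/(7.190 + 3.328) = 1.781 V.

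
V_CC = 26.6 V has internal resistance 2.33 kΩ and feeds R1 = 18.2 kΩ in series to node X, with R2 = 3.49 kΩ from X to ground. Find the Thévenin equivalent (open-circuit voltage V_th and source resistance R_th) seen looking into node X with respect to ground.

V_th ≈ 3.86 V, R_th ≈ 2.98 kΩ

R1' = 2.33 + 18.2 = 20.53 kΩ (source resistance + R1).
With X open, the divider is unloaded: V_th = 26.6 × 3.49/24.02 = 3.865 V.
With V_CC suppressed (replaced by a short), R_th = R1' ‖ R2 = (20.53 × 3.49)/(20.53 + 3.49) = 2.983 kΩ.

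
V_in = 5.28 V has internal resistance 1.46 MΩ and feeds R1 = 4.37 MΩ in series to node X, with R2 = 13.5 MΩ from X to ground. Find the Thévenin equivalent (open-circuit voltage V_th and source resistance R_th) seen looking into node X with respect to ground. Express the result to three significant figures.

V_th ≈ 3.69 V, R_th ≈ 4.07 MΩ

R1' = 1.46 + 4.37 = 5.830 MΩ (source resistance + R1).
With X open, the divider is unloaded: V_th = 5.28 × 13.5/19.33 = 3.688 V.
Looking into X with the source shorted: R_th = R1'·R2/(R1'+R2) = 5.830 × 13.5/19.33 = 4.072 MΩ.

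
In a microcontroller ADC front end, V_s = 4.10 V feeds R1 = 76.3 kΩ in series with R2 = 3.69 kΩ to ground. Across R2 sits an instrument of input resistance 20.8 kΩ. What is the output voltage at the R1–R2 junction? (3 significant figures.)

First combine the lower leg with the load: R2 ‖ R_L = 3.134 kΩ.
Then V_out = V_s · R2'/(R1 + R2') = 4.10 × 3.134/79.43 = 0.1618 V.

V_out ≈ 0.162 V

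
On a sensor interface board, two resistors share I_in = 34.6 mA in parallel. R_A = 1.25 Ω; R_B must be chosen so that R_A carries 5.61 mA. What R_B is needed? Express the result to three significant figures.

Two-branch current divider: I_A = I_in · R_B/(R_A + R_B).
5.61/34.6 = R_B/(R_A + R_B) → R_B = R_A · (0.1621)/(1 − 0.1621) = 1.25 × 0.1935 = 0.2419 Ω.

R_B ≈ 0.242 Ω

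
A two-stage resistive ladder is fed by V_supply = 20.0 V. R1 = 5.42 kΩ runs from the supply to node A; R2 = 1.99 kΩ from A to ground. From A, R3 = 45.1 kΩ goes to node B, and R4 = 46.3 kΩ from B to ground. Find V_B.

V_B ≈ 2.68 V

Looking into the second stage from A: R3 + R4 = 91.40 kΩ appears in parallel with R2.
Effective lower resistance at A: R2 ‖ 91.40 = 1.948 kΩ.
So V_A = 20.0 × 0.2643 = 5.287 V.
Stage 2 is unloaded, so V_B = V_A · R4/(R3+R4) = 5.287 × 46.3/91.40 = 2.678 V.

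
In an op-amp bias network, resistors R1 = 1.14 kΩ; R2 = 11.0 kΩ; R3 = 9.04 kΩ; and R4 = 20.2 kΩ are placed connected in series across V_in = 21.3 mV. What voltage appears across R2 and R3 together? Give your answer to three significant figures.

V ≈ 10.3 mV

Total series resistance ΣR = 1.14 + 11.0 + 9.04 + 20.2 = 41.38 kΩ.
R_{R2..R3} = 11.0 + 9.04 = 20.04 kΩ.
V = V_in · R/ΣR = 21.3 × 0.4843 = 10.32 mV.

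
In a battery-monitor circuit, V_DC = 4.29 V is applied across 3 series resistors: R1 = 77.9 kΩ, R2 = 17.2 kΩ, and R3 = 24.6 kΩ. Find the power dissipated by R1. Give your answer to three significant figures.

P ≈ 0.100 mW

The common current is I = 4.29/119.7 = 0.03584 mA.
P = I²R = 0.001284 × 77.9 = 0.1001 mW.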